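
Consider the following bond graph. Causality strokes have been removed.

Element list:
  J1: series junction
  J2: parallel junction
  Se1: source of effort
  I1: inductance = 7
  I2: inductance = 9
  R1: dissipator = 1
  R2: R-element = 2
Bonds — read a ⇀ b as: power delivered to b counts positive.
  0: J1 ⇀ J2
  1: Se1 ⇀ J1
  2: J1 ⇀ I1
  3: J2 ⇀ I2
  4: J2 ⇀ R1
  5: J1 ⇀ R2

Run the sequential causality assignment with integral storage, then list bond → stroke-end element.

#1 stroke→J1  (Se1 (Se) sets effort on bond)
#2 stroke→I1  (prefer integral on I1)
#0 stroke→J1  (common-f at J1 fixed by 2)
#5 stroke→J1  (J1 flow already set via bond 2)
#3 stroke→I2  (I2 outputs flow p/I2)
#4 stroke→J2  (closing 0-jn rule on J2)

b0 |J1
b1 |J1
b2 |I1
b3 |I2
b4 |J2
b5 |J1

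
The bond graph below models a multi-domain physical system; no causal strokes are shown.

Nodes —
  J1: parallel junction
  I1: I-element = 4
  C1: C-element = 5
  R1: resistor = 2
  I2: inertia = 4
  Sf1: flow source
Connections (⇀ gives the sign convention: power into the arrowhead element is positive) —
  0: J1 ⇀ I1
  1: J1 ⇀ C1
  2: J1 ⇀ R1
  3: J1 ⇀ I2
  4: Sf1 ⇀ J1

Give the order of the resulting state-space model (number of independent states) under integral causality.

3  (C1, I1, I2 all integral)

#4 |Sf1  (Sf1: flow source, stroke at near end)
#0 |I1  (prefer integral on I1)
#1 |J1  (prefer integral on C1)
#2 |R1  (0-jn J1 has e-setter on 1)
#3 |I2  (common-e at J1 fixed by 1)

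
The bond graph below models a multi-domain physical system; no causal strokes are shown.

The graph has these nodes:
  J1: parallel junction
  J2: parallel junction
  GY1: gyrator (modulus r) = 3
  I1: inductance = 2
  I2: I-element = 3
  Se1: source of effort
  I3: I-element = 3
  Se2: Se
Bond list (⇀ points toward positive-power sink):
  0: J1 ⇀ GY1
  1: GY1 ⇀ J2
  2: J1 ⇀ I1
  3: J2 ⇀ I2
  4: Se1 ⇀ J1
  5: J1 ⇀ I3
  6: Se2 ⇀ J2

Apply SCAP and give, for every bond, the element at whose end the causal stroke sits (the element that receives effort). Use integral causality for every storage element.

bond 0 stroke at GY1
bond 1 stroke at GY1
bond 2 stroke at I1
bond 3 stroke at I2
bond 4 stroke at J1
bond 5 stroke at I3
bond 6 stroke at J2

β4 stroke at J1  (Se1 fixes effort; stroke away)
β6 stroke at J2  (Se2 fixes effort; stroke away)
β0 stroke at GY1  (J1: bond 4 brought effort, rest push out)
β2 stroke at I1  (common-e at J1 fixed by 4)
β5 stroke at I3  (0-jn J1 has e-setter on 4)
β1 stroke at GY1  (common-e at J2 fixed by 6)
β3 stroke at I2  (0-jn J2 has e-setter on 6)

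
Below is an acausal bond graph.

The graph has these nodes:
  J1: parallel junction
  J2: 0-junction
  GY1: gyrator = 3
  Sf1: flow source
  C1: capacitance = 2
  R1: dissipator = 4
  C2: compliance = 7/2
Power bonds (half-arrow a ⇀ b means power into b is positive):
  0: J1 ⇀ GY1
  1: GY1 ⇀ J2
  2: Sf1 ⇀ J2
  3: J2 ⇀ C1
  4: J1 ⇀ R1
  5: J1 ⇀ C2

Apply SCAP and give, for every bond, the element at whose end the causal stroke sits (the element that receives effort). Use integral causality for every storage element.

b2 |Sf1  (Sf1 fixes flow; stroke at Sf1)
b3 |J2  (C1 integral (e out))
b1 |GY1  (J2: bond 3 brought effort, rest push out)
b0 |GY1  (GY1 both-in/both-out from 1)
b5 |J1  (C2 integral (e out))
b4 |R1  (J1 effort already set via bond 5)

#0 |GY1
#1 |GY1
#2 |Sf1
#3 |J2
#4 |R1
#5 |J1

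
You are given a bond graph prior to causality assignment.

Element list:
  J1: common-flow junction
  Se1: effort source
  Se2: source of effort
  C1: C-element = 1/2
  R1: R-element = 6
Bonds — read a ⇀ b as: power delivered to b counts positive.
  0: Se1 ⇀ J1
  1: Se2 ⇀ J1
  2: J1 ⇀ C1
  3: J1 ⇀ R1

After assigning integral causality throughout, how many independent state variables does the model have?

#0 stroke→J1  (source Se1 imposes e)
#1 stroke→J1  (Se2: effort source, stroke at far end)
#2 stroke→J1  (prefer integral on C1)
#3 stroke→R1  (J1 needs exactly one f-in)

1  (C1 all integral)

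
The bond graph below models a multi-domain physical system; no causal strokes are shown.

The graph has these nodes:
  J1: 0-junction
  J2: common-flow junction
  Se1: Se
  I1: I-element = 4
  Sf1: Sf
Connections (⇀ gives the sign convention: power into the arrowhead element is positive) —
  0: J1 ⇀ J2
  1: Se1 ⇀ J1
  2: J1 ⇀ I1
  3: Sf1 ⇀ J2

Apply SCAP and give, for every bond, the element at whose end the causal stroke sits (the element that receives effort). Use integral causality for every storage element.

bond 0 stroke at J2
bond 1 stroke at J1
bond 2 stroke at I1
bond 3 stroke at Sf1

#1 stroke→J1  (Se1 fixes effort; stroke away)
#3 stroke→Sf1  (Sf1 (Sf) sets flow on bond)
#0 stroke→J2  (J1 effort already set via bond 1)
#2 stroke→I1  (J1: bond 1 brought effort, rest push out)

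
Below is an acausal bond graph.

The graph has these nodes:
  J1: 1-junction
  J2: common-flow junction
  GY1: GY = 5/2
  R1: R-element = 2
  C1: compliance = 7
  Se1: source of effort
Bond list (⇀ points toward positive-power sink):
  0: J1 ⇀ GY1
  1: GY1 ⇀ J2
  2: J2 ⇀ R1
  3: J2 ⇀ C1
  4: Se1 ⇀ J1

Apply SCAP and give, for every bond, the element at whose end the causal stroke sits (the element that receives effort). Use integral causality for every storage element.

#4 |J1  (Se1 (Se) sets effort on bond)
#0 |GY1  (only one flow-in slot at J1)
#1 |GY1  (through GY1, causality inverts; strokes same side of GY1)
#2 |J2  (common-f at J2 fixed by 1)
#3 |J2  (J2 flow already set via bond 1)

β0 |GY1
β1 |GY1
β2 |J2
β3 |J2
β4 |J1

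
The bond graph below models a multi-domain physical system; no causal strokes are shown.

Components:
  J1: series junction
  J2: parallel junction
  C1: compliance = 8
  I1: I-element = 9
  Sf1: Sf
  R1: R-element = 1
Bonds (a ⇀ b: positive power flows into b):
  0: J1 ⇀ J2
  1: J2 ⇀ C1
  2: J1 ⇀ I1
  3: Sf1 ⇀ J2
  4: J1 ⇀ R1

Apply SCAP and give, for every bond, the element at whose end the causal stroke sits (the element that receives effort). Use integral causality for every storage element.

β3 stroke→Sf1  (Sf1: flow source, stroke at near end)
β1 stroke→J2  (C1 integral (e out))
β0 stroke→J1  (J2 effort already set via bond 1)
β2 stroke→I1  (I1: I, integral causality)
β4 stroke→J1  (common-f at J1 fixed by 2)

#0 stroke→J1
#1 stroke→J2
#2 stroke→I1
#3 stroke→Sf1
#4 stroke→J1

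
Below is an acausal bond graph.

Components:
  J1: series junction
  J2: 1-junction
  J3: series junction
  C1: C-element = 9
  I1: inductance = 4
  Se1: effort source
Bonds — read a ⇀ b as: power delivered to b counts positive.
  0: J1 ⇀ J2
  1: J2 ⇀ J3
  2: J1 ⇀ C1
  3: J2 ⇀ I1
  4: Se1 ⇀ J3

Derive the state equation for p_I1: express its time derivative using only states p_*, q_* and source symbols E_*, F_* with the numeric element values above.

dp_I1/dt = E_Se1 - q_C1/9

β4 →J3  (Se1: effort source, stroke at far end)
β1 →J2  (J3: last free bond brings flow in)
β2 →J1  (C1 integral (e out))
β0 →J2  (closing 1-jn rule on J1)
β3 →I1  (J2 needs exactly one f-in)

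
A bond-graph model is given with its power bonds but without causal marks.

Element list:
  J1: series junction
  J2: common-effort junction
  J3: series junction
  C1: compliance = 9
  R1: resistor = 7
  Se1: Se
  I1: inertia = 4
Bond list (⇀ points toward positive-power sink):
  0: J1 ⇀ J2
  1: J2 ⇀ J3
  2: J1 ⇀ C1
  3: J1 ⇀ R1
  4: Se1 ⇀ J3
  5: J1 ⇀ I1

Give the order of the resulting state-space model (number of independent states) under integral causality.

2  (C1, I1 all integral)

b4 stroke at J3  (Se1 (Se) sets effort on bond)
b1 stroke at J2  (J3 needs exactly one f-in)
b0 stroke at J1  (common-e at J2 fixed by 1)
b2 stroke at J1  (C1 integral (e out))
b5 stroke at I1  (I1 integral (f out))
b3 stroke at J1  (common-f at J1 fixed by 5)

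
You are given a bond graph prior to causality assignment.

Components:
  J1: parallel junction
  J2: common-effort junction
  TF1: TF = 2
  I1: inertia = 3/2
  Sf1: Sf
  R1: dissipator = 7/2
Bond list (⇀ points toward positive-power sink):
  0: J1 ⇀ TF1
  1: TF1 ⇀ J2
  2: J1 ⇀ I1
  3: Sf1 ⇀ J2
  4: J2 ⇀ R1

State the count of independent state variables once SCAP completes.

1  (I1 all integral)

bond 3 stroke at Sf1  (Sf1: flow source, stroke at near end)
bond 2 stroke at I1  (I1: I, integral causality)
bond 0 stroke at J1  (J1: last free bond brings effort in)
bond 1 stroke at TF1  (TF1: transformer flips bond 0)
bond 4 stroke at J2  (J2: last free bond brings effort in)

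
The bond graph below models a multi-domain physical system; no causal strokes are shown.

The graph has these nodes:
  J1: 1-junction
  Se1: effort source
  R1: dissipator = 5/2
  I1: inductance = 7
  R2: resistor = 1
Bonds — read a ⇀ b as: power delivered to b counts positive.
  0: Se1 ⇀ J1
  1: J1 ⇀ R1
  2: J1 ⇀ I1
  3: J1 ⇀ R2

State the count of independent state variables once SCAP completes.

b0 stroke at J1  (Se1 (Se) sets effort on bond)
b2 stroke at I1  (I1 outputs flow p/I1)
b1 stroke at J1  (J1 flow already set via bond 2)
b3 stroke at J1  (common-f at J1 fixed by 2)

1  (I1 all integral)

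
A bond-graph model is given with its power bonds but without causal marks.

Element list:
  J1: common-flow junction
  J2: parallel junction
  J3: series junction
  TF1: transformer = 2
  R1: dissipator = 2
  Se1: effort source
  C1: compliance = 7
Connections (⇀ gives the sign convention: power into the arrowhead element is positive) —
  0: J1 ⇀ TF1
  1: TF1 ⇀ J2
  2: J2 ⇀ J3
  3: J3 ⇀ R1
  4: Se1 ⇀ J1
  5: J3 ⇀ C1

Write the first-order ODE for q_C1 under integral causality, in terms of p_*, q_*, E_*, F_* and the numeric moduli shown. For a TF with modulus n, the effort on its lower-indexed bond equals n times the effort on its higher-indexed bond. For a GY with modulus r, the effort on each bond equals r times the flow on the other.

β4 →J1  (Se1 (Se) sets effort on bond)
β0 →TF1  (only one flow-in slot at J1)
β1 →J2  (through TF1, causality passes straight; one stroke at TF1)
β2 →J3  (J2 effort already set via bond 1)
β5 →J3  (C1: C, integral causality)
β3 →R1  (closing 1-jn rule on J3)

dq_C1/dt = E_Se1/4 - q_C1/14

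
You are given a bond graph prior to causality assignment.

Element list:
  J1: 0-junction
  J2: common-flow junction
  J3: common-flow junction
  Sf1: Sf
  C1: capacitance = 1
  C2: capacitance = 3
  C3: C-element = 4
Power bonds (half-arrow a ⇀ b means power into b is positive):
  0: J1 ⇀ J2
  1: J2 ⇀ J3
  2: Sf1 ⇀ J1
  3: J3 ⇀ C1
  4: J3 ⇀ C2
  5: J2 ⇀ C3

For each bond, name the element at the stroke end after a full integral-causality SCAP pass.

b2 stroke at Sf1  (source Sf1 imposes f)
b0 stroke at J1  (J1: last free bond brings effort in)
b1 stroke at J2  (common-f at J2 fixed by 0)
b5 stroke at J2  (common-f at J2 fixed by 0)
b3 stroke at J3  (J3 flow already set via bond 1)
b4 stroke at J3  (J3: bond 1 brought flow, rest push out)

b0 stroke→J1
b1 stroke→J2
b2 stroke→Sf1
b3 stroke→J3
b4 stroke→J3
b5 stroke→J2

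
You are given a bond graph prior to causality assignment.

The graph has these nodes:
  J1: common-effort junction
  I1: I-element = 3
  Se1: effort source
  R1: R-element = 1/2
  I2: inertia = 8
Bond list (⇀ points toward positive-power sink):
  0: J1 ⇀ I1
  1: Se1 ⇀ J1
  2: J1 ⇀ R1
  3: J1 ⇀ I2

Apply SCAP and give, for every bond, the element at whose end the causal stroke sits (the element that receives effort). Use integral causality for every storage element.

β0 |I1
β1 |J1
β2 |R1
β3 |I2

bond 1 |J1  (Se1 (Se) sets effort on bond)
bond 0 |I1  (J1 effort already set via bond 1)
bond 2 |R1  (J1: bond 1 brought effort, rest push out)
bond 3 |I2  (J1: bond 1 brought effort, rest push out)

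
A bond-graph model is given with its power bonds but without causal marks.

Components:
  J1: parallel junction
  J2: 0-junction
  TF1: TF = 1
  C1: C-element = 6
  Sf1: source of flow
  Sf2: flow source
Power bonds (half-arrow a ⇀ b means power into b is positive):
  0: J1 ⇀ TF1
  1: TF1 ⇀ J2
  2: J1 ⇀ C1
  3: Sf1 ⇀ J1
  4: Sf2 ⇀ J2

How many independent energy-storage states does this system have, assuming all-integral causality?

#3 stroke at Sf1  (Sf1: flow source, stroke at near end)
#4 stroke at Sf2  (source Sf2 imposes f)
#1 stroke at J2  (closing 0-jn rule on J2)
#0 stroke at TF1  (TF TF1: opposite of bond 1)
#2 stroke at J1  (only one effort-in slot at J1)

1  (C1 all integral)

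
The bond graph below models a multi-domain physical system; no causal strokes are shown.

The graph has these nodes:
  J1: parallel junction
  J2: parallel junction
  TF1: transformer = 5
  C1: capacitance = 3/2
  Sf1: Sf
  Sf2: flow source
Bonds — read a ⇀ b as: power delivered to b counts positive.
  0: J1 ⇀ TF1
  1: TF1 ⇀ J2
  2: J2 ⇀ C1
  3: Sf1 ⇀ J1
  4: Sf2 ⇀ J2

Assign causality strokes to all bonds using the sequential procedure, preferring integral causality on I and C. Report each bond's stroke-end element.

β3 stroke→Sf1  (Sf1 fixes flow; stroke at Sf1)
β4 stroke→Sf2  (Sf2: flow source, stroke at near end)
β0 stroke→J1  (J1: last free bond brings effort in)
β1 stroke→TF1  (TF1: transformer flips bond 0)
β2 stroke→J2  (only one effort-in slot at J2)

bond 0 stroke→J1
bond 1 stroke→TF1
bond 2 stroke→J2
bond 3 stroke→Sf1
bond 4 stroke→Sf2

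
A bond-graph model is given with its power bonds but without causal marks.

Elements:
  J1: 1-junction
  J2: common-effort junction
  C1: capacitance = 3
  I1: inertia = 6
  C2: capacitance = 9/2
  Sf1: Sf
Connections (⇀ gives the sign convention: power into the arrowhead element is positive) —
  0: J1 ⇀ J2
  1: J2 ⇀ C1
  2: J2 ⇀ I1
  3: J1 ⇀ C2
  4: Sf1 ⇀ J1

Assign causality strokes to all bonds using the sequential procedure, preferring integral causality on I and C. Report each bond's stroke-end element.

b0 →J1
b1 →J2
b2 →I1
b3 →J1
b4 →Sf1

bond 4 stroke at Sf1  (Sf1 (Sf) sets flow on bond)
bond 0 stroke at J1  (1-jn J1 has f-setter on 4)
bond 3 stroke at J1  (1-jn J1 has f-setter on 4)
bond 1 stroke at J2  (C1 outputs effort q/C1)
bond 2 stroke at I1  (J2 effort already set via bond 1)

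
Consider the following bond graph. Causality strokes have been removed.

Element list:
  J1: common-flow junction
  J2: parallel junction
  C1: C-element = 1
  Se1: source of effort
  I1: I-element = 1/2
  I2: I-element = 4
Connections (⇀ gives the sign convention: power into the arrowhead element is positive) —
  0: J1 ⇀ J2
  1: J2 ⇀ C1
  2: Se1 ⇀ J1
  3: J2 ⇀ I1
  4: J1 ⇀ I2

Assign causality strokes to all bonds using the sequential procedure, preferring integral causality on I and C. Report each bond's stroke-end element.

β0 →J1
β1 →J2
β2 →J1
β3 →I1
β4 →I2

bond 2 stroke→J1  (source Se1 imposes e)
bond 1 stroke→J2  (C1 integral (e out))
bond 0 stroke→J1  (0-jn J2 has e-setter on 1)
bond 3 stroke→I1  (J2: bond 1 brought effort, rest push out)
bond 4 stroke→I2  (J1: last free bond brings flow in)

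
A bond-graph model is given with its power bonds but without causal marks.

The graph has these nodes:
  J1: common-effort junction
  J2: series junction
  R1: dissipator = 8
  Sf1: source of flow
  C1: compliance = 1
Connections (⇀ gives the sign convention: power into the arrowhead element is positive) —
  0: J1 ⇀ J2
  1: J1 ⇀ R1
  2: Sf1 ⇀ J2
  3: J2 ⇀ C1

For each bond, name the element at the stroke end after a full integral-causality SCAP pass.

b2 |Sf1  (Sf1: flow source, stroke at near end)
b0 |J2  (1-jn J2 has f-setter on 2)
b3 |J2  (1-jn J2 has f-setter on 2)
b1 |J1  (closing 0-jn rule on J1)

b0 |J2
b1 |J1
b2 |Sf1
b3 |J2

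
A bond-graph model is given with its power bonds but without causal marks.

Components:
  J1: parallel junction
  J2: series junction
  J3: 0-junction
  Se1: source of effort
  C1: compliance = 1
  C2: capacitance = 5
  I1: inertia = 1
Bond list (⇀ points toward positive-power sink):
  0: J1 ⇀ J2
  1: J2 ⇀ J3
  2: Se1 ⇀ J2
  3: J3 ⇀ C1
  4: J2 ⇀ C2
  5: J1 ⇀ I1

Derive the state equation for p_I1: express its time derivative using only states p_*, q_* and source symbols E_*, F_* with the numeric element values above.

β2 →J2  (source Se1 imposes e)
β3 →J3  (C1 integral (e out))
β1 →J2  (J3 effort already set via bond 3)
β4 →J2  (C2: C, integral causality)
β0 →J1  (J2: last free bond brings flow in)
β5 →I1  (common-e at J1 fixed by 0)

dp_I1/dt = -E_Se1 + q_C1 + q_C2/5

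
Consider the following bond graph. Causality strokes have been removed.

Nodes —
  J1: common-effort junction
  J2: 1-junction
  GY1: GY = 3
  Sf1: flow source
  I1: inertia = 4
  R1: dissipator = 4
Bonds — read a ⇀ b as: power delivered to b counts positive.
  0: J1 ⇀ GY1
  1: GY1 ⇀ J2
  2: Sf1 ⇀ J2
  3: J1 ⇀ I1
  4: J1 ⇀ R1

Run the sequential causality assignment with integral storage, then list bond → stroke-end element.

β0 →J1
β1 →J2
β2 →Sf1
β3 →I1
β4 →R1

β2 →Sf1  (Sf1 fixes flow; stroke at Sf1)
β1 →J2  (J2: bond 2 brought flow, rest push out)
β0 →J1  (GY1: gyrator matches bond 1)
β3 →I1  (J1: bond 0 brought effort, rest push out)
β4 →R1  (J1 effort already set via bond 0)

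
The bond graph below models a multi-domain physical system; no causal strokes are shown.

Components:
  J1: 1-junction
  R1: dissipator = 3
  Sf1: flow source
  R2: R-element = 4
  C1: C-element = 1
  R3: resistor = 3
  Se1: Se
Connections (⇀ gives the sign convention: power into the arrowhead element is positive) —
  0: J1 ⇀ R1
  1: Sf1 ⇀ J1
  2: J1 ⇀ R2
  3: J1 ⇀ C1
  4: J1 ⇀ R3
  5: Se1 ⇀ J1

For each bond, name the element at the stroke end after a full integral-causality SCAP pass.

bond 0 stroke→J1
bond 1 stroke→Sf1
bond 2 stroke→J1
bond 3 stroke→J1
bond 4 stroke→J1
bond 5 stroke→J1

b1 →Sf1  (Sf1 (Sf) sets flow on bond)
b5 →J1  (Se1 fixes effort; stroke away)
b0 →J1  (1-jn J1 has f-setter on 1)
b2 →J1  (1-jn J1 has f-setter on 1)
b3 →J1  (1-jn J1 has f-setter on 1)
b4 →J1  (1-jn J1 has f-setter on 1)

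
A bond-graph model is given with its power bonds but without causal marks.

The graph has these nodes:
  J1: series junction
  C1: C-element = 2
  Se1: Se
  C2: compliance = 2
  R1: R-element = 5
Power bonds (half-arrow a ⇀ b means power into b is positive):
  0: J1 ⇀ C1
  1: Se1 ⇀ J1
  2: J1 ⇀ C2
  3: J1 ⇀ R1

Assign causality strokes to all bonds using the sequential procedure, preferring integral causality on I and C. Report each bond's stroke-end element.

β0 |J1
β1 |J1
β2 |J1
β3 |R1

bond 1 |J1  (source Se1 imposes e)
bond 0 |J1  (C1 outputs effort q/C1)
bond 2 |J1  (C2 outputs effort q/C2)
bond 3 |R1  (J1: last free bond brings flow in)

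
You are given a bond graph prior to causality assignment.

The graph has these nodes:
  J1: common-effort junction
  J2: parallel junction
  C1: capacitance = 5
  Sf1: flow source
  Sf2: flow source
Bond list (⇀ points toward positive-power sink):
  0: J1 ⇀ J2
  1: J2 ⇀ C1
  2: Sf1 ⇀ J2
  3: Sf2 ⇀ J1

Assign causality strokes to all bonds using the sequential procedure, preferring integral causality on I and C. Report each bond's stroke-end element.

bond 2 →Sf1  (source Sf1 imposes f)
bond 3 →Sf2  (Sf2 (Sf) sets flow on bond)
bond 0 →J1  (J1 needs exactly one e-in)
bond 1 →J2  (J2: last free bond brings effort in)

β0 →J1
β1 →J2
β2 →Sf1
β3 →Sf2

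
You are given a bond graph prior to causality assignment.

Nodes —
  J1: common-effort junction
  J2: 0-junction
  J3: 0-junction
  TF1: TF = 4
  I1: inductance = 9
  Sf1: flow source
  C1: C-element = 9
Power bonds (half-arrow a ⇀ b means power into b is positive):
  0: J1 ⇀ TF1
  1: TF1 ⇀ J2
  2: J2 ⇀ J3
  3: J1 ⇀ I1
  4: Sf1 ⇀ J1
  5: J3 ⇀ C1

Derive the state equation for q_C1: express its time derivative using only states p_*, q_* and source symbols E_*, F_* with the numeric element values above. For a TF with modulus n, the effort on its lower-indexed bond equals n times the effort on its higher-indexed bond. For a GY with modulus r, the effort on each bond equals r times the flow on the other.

dq_C1/dt = 4*F_Sf1 - 4*p_I1/9

β4 |Sf1  (Sf1 fixes flow; stroke at Sf1)
β3 |I1  (I1: I, integral causality)
β0 |J1  (J1: last free bond brings effort in)
β1 |TF1  (TF TF1: opposite of bond 0)
β2 |J2  (only one effort-in slot at J2)
β5 |J3  (J3: last free bond brings effort in)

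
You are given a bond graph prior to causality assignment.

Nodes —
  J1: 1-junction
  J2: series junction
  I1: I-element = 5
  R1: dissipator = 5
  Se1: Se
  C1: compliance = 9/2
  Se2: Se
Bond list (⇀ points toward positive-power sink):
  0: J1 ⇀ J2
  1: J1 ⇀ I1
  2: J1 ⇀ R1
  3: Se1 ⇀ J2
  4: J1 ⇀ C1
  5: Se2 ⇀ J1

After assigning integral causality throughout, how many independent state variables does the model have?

2  (C1, I1 all integral)

#3 |J2  (source Se1 imposes e)
#5 |J1  (source Se2 imposes e)
#0 |J1  (closing 1-jn rule on J2)
#1 |I1  (prefer integral on I1)
#2 |J1  (J1 flow already set via bond 1)
#4 |J1  (J1 flow already set via bond 1)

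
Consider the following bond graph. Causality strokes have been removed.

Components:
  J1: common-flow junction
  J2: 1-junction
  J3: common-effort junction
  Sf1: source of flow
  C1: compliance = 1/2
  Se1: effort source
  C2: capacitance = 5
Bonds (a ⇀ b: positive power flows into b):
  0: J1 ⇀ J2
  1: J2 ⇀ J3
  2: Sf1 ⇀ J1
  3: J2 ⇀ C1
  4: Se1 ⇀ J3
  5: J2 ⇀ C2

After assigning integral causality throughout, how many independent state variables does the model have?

b2 stroke→Sf1  (Sf1 fixes flow; stroke at Sf1)
b4 stroke→J3  (Se1 fixes effort; stroke away)
b0 stroke→J1  (J1: bond 2 brought flow, rest push out)
b1 stroke→J2  (common-f at J2 fixed by 0)
b3 stroke→J2  (J2 flow already set via bond 0)
b5 stroke→J2  (J2 flow already set via bond 0)

2  (C1, C2 all integral)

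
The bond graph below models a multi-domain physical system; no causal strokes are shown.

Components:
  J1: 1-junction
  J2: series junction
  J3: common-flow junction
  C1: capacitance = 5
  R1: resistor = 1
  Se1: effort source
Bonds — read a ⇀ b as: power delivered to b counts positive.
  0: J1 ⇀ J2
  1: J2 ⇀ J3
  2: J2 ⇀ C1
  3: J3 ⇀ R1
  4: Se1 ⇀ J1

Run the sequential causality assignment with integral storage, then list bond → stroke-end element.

bond 0 stroke at J2
bond 1 stroke at J3
bond 2 stroke at J2
bond 3 stroke at R1
bond 4 stroke at J1

b4 stroke→J1  (Se1: effort source, stroke at far end)
b0 stroke→J2  (J1 needs exactly one f-in)
b2 stroke→J2  (C1 integral (e out))
b1 stroke→J3  (closing 1-jn rule on J2)
b3 stroke→R1  (only one flow-in slot at J3)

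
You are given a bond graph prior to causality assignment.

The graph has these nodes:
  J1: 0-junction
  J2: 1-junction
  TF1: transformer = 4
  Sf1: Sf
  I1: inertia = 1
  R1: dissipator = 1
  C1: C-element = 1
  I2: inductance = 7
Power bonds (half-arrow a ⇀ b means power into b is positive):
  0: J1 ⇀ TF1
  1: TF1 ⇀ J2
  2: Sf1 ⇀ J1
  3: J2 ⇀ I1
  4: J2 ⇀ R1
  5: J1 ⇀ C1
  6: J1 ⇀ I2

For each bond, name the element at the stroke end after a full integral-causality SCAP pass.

b0 stroke→TF1
b1 stroke→J2
b2 stroke→Sf1
b3 stroke→I1
b4 stroke→J2
b5 stroke→J1
b6 stroke→I2

#2 stroke→Sf1  (Sf1 (Sf) sets flow on bond)
#3 stroke→I1  (I1: I, integral causality)
#1 stroke→J2  (1-jn J2 has f-setter on 3)
#4 stroke→J2  (1-jn J2 has f-setter on 3)
#0 stroke→TF1  (TF1 one-in-one-out from 1)
#5 stroke→J1  (prefer integral on C1)
#6 stroke→I2  (J1: bond 5 brought effort, rest push out)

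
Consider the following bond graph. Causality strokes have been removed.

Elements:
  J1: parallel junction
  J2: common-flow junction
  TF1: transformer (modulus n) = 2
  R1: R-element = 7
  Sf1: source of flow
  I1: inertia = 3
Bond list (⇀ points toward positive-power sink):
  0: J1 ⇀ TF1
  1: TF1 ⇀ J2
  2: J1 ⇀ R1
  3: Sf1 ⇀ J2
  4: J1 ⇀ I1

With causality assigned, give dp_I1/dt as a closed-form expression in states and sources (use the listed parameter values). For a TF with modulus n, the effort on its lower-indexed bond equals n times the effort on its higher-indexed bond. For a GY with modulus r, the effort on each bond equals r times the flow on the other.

#3 stroke at Sf1  (source Sf1 imposes f)
#1 stroke at J2  (common-f at J2 fixed by 3)
#0 stroke at TF1  (TF1: transformer flips bond 1)
#4 stroke at I1  (I1: I, integral causality)
#2 stroke at J1  (closing 0-jn rule on J1)

dp_I1/dt = -7*F_Sf1/2 - 7*p_I1/3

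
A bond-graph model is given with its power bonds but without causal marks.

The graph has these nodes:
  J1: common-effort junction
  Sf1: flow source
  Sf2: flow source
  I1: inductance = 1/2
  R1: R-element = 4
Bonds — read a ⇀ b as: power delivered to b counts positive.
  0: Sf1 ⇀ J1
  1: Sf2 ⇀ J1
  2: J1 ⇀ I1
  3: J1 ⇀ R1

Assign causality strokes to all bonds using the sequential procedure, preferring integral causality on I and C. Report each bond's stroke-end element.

β0 |Sf1
β1 |Sf2
β2 |I1
β3 |J1

bond 0 stroke at Sf1  (Sf1: flow source, stroke at near end)
bond 1 stroke at Sf2  (source Sf2 imposes f)
bond 2 stroke at I1  (prefer integral on I1)
bond 3 stroke at J1  (J1 needs exactly one e-in)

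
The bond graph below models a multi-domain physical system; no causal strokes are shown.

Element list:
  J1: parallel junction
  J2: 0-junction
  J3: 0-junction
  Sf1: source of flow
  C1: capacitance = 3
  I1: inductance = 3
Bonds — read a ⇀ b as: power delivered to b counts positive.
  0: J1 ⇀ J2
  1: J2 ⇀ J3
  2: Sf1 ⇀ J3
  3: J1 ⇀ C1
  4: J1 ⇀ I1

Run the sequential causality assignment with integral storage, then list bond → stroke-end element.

bond 2 |Sf1  (Sf1 fixes flow; stroke at Sf1)
bond 1 |J3  (J3: last free bond brings effort in)
bond 0 |J2  (J2: last free bond brings effort in)
bond 3 |J1  (C1: C, integral causality)
bond 4 |I1  (common-e at J1 fixed by 3)

b0 stroke→J2
b1 stroke→J3
b2 stroke→Sf1
b3 stroke→J1
b4 stroke→I1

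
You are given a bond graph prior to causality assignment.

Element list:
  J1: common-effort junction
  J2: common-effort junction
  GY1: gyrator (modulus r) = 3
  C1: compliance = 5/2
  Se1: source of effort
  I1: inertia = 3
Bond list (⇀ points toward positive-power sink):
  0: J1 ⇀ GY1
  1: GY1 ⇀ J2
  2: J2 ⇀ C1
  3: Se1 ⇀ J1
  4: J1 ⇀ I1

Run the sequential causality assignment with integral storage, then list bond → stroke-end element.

bond 3 stroke at J1  (Se1: effort source, stroke at far end)
bond 0 stroke at GY1  (J1: bond 3 brought effort, rest push out)
bond 4 stroke at I1  (common-e at J1 fixed by 3)
bond 1 stroke at GY1  (through GY1, causality inverts; strokes same side of GY1)
bond 2 stroke at J2  (only one effort-in slot at J2)

b0 →GY1
b1 →GY1
b2 →J2
b3 →J1
b4 →I1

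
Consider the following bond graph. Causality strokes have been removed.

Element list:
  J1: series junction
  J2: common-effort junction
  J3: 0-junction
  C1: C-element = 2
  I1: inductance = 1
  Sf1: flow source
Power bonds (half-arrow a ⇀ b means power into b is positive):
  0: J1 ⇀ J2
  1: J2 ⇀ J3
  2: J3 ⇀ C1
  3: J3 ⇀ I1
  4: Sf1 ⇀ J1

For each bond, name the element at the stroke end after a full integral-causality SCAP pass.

#4 stroke→Sf1  (source Sf1 imposes f)
#0 stroke→J1  (1-jn J1 has f-setter on 4)
#1 stroke→J2  (only one effort-in slot at J2)
#2 stroke→J3  (C1: C, integral causality)
#3 stroke→I1  (J3: bond 2 brought effort, rest push out)

#0 |J1
#1 |J2
#2 |J3
#3 |I1
#4 |Sf1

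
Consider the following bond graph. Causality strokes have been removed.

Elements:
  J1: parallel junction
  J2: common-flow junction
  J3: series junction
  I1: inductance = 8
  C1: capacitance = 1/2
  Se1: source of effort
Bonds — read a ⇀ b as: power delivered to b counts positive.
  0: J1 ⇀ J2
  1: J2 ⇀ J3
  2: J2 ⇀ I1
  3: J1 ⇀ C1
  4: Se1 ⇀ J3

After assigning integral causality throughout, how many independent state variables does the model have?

#4 |J3  (Se1 (Se) sets effort on bond)
#1 |J2  (J3 needs exactly one f-in)
#2 |I1  (I1 outputs flow p/I1)
#0 |J2  (J2 flow already set via bond 2)
#3 |J1  (J1: last free bond brings effort in)

2  (C1, I1 all integral)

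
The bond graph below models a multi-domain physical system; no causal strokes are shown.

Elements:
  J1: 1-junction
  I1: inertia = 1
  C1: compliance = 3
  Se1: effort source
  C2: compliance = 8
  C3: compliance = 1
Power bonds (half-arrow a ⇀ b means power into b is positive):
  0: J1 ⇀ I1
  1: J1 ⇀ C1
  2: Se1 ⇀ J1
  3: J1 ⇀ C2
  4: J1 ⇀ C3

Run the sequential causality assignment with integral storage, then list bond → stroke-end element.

β2 stroke→J1  (Se1 (Se) sets effort on bond)
β0 stroke→I1  (I1 integral (f out))
β1 stroke→J1  (J1: bond 0 brought flow, rest push out)
β3 stroke→J1  (common-f at J1 fixed by 0)
β4 stroke→J1  (J1 flow already set via bond 0)

b0 →I1
b1 →J1
b2 →J1
b3 →J1
b4 →J1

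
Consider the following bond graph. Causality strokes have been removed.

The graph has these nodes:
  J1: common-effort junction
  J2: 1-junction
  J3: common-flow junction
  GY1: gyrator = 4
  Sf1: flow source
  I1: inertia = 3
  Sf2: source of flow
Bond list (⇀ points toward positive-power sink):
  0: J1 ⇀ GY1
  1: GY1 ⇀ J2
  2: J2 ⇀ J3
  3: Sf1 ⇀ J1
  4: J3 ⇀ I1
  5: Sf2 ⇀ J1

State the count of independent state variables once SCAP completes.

bond 3 →Sf1  (Sf1 fixes flow; stroke at Sf1)
bond 5 →Sf2  (Sf2 fixes flow; stroke at Sf2)
bond 0 →J1  (J1 needs exactly one e-in)
bond 1 →J2  (GY GY1: same side as bond 0)
bond 2 →J3  (only one flow-in slot at J2)
bond 4 →I1  (only one flow-in slot at J3)

1  (I1 all integral)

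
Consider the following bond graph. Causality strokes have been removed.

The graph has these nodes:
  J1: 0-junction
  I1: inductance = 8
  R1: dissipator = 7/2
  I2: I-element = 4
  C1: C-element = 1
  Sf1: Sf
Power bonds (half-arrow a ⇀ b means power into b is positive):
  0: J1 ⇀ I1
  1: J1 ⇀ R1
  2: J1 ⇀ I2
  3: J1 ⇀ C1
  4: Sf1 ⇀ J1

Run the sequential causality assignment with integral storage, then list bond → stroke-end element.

#0 stroke at I1
#1 stroke at R1
#2 stroke at I2
#3 stroke at J1
#4 stroke at Sf1

#4 stroke→Sf1  (Sf1 (Sf) sets flow on bond)
#0 stroke→I1  (I1: I, integral causality)
#2 stroke→I2  (prefer integral on I2)
#3 stroke→J1  (C1 integral (e out))
#1 stroke→R1  (common-e at J1 fixed by 3)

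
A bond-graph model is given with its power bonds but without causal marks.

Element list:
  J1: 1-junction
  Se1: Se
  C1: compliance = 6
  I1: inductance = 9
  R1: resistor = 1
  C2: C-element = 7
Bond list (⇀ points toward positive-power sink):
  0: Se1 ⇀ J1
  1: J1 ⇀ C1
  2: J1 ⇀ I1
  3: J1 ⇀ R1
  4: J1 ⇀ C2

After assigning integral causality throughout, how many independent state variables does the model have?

β0 →J1  (source Se1 imposes e)
β1 →J1  (C1: C, integral causality)
β2 →I1  (I1 integral (f out))
β3 →J1  (1-jn J1 has f-setter on 2)
β4 →J1  (1-jn J1 has f-setter on 2)

3  (C1, C2, I1 all integral)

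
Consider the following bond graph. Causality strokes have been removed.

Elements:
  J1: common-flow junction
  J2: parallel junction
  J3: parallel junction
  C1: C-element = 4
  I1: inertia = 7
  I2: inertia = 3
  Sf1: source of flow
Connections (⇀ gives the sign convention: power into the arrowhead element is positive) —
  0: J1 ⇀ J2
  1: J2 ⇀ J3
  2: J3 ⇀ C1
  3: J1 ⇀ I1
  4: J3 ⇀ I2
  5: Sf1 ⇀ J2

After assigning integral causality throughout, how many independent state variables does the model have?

#5 stroke→Sf1  (Sf1 fixes flow; stroke at Sf1)
#2 stroke→J3  (C1 integral (e out))
#1 stroke→J2  (common-e at J3 fixed by 2)
#4 stroke→I2  (J3: bond 2 brought effort, rest push out)
#0 stroke→J1  (0-jn J2 has e-setter on 1)
#3 stroke→I1  (J1: last free bond brings flow in)

3  (C1, I1, I2 all integral)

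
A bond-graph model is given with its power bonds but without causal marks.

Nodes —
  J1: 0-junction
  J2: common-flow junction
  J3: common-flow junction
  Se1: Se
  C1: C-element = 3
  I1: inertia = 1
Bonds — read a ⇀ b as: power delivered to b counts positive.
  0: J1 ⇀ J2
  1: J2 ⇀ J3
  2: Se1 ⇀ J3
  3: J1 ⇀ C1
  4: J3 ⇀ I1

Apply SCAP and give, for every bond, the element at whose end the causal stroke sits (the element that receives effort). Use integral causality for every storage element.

β0 stroke at J2
β1 stroke at J3
β2 stroke at J3
β3 stroke at J1
β4 stroke at I1

#2 →J3  (Se1: effort source, stroke at far end)
#3 →J1  (C1 integral (e out))
#0 →J2  (0-jn J1 has e-setter on 3)
#1 →J3  (J2 needs exactly one f-in)
#4 →I1  (only one flow-in slot at J3)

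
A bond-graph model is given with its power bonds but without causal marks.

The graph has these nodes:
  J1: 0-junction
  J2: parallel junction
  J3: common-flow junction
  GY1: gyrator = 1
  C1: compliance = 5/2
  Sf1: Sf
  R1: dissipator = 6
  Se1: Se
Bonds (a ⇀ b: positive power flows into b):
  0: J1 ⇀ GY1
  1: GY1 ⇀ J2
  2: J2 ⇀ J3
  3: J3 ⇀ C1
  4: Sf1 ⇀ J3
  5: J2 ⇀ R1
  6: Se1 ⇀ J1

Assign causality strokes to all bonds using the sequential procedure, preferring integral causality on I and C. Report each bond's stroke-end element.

b0 |GY1
b1 |GY1
b2 |J3
b3 |J3
b4 |Sf1
b5 |J2
b6 |J1

#4 stroke at Sf1  (Sf1: flow source, stroke at near end)
#6 stroke at J1  (Se1: effort source, stroke at far end)
#0 stroke at GY1  (common-e at J1 fixed by 6)
#2 stroke at J3  (J3 flow already set via bond 4)
#3 stroke at J3  (common-f at J3 fixed by 4)
#1 stroke at GY1  (through GY1, causality inverts; strokes same side of GY1)
#5 stroke at J2  (only one effort-in slot at J2)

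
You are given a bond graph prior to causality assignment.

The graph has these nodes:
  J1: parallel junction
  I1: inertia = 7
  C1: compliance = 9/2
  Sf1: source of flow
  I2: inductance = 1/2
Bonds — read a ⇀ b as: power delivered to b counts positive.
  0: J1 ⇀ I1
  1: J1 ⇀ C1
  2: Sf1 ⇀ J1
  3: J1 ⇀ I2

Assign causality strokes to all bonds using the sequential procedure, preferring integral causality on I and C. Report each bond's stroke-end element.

#0 →I1
#1 →J1
#2 →Sf1
#3 →I2

b2 →Sf1  (Sf1 fixes flow; stroke at Sf1)
b0 →I1  (prefer integral on I1)
b1 →J1  (C1 outputs effort q/C1)
b3 →I2  (J1 effort already set via bond 1)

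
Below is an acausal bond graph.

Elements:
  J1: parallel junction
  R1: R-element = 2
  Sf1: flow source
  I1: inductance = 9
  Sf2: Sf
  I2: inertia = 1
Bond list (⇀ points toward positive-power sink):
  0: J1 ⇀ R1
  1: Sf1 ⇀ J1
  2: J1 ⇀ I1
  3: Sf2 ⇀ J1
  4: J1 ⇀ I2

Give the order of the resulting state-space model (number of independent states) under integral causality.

β1 stroke at Sf1  (Sf1: flow source, stroke at near end)
β3 stroke at Sf2  (Sf2 (Sf) sets flow on bond)
β2 stroke at I1  (I1 integral (f out))
β4 stroke at I2  (I2: I, integral causality)
β0 stroke at J1  (J1 needs exactly one e-in)

2  (I1, I2 all integral)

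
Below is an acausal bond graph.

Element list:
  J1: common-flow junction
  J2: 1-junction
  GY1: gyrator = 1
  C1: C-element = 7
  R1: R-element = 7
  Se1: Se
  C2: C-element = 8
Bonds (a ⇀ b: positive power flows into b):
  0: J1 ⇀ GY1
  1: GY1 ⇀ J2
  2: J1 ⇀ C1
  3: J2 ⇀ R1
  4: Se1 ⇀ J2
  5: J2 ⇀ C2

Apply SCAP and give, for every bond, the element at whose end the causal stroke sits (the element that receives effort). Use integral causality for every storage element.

#0 →GY1
#1 →GY1
#2 →J1
#3 →J2
#4 →J2
#5 →J2

b4 stroke→J2  (Se1: effort source, stroke at far end)
b2 stroke→J1  (C1 outputs effort q/C1)
b0 stroke→GY1  (closing 1-jn rule on J1)
b1 stroke→GY1  (GY GY1: same side as bond 0)
b3 stroke→J2  (1-jn J2 has f-setter on 1)
b5 stroke→J2  (common-f at J2 fixed by 1)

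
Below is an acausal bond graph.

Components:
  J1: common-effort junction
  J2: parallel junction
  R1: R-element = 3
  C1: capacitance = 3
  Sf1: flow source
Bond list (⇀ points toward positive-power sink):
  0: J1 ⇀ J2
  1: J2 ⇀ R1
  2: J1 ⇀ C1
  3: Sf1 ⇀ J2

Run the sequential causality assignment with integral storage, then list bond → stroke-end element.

β0 stroke at J2
β1 stroke at R1
β2 stroke at J1
β3 stroke at Sf1

β3 →Sf1  (Sf1: flow source, stroke at near end)
β2 →J1  (C1: C, integral causality)
β0 →J2  (0-jn J1 has e-setter on 2)
β1 →R1  (J2: bond 0 brought effort, rest push out)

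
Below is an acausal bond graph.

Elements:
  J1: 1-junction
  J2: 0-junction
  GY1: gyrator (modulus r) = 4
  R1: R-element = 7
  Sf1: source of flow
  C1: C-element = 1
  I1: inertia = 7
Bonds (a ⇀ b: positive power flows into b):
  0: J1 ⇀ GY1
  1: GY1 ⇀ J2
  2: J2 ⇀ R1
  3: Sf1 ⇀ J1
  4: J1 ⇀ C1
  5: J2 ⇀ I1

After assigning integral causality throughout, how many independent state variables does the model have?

2  (C1, I1 all integral)

#3 |Sf1  (Sf1 (Sf) sets flow on bond)
#0 |J1  (common-f at J1 fixed by 3)
#4 |J1  (J1 flow already set via bond 3)
#1 |J2  (through GY1, causality inverts; strokes same side of GY1)
#2 |R1  (common-e at J2 fixed by 1)
#5 |I1  (J2: bond 1 brought effort, rest push out)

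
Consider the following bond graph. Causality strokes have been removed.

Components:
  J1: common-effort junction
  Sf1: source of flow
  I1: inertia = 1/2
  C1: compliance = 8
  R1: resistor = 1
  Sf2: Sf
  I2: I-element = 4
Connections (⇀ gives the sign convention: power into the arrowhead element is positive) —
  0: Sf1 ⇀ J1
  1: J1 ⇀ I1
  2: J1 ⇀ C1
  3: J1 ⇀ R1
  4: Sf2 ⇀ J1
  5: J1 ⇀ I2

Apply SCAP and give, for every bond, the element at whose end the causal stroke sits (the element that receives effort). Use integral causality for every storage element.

b0 |Sf1
b1 |I1
b2 |J1
b3 |R1
b4 |Sf2
b5 |I2

#0 stroke at Sf1  (Sf1 fixes flow; stroke at Sf1)
#4 stroke at Sf2  (source Sf2 imposes f)
#1 stroke at I1  (I1 outputs flow p/I1)
#2 stroke at J1  (C1 integral (e out))
#3 stroke at R1  (J1: bond 2 brought effort, rest push out)
#5 stroke at I2  (0-jn J1 has e-setter on 2)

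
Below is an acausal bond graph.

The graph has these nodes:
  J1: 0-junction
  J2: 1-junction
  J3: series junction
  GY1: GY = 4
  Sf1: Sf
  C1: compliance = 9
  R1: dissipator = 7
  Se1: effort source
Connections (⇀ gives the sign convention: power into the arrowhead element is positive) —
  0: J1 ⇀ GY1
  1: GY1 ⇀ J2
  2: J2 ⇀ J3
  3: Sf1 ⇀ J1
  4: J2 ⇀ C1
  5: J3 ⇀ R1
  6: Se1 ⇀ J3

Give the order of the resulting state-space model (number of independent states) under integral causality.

1  (C1 all integral)

β3 stroke at Sf1  (Sf1 (Sf) sets flow on bond)
β6 stroke at J3  (Se1 fixes effort; stroke away)
β0 stroke at J1  (closing 0-jn rule on J1)
β1 stroke at J2  (GY GY1: same side as bond 0)
β4 stroke at J2  (C1: C, integral causality)
β2 stroke at J3  (J2: last free bond brings flow in)
β5 stroke at R1  (closing 1-jn rule on J3)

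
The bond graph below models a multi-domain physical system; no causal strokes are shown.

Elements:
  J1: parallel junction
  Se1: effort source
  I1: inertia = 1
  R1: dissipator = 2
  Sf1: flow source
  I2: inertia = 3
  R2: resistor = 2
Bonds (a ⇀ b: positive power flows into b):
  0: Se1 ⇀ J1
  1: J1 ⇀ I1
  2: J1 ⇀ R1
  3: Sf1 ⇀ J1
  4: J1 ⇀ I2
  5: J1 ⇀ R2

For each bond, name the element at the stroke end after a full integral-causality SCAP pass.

b0 stroke→J1  (Se1 fixes effort; stroke away)
b3 stroke→Sf1  (Sf1: flow source, stroke at near end)
b1 stroke→I1  (J1 effort already set via bond 0)
b2 stroke→R1  (J1: bond 0 brought effort, rest push out)
b4 stroke→I2  (common-e at J1 fixed by 0)
b5 stroke→R2  (0-jn J1 has e-setter on 0)

b0 |J1
b1 |I1
b2 |R1
b3 |Sf1
b4 |I2
b5 |R2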